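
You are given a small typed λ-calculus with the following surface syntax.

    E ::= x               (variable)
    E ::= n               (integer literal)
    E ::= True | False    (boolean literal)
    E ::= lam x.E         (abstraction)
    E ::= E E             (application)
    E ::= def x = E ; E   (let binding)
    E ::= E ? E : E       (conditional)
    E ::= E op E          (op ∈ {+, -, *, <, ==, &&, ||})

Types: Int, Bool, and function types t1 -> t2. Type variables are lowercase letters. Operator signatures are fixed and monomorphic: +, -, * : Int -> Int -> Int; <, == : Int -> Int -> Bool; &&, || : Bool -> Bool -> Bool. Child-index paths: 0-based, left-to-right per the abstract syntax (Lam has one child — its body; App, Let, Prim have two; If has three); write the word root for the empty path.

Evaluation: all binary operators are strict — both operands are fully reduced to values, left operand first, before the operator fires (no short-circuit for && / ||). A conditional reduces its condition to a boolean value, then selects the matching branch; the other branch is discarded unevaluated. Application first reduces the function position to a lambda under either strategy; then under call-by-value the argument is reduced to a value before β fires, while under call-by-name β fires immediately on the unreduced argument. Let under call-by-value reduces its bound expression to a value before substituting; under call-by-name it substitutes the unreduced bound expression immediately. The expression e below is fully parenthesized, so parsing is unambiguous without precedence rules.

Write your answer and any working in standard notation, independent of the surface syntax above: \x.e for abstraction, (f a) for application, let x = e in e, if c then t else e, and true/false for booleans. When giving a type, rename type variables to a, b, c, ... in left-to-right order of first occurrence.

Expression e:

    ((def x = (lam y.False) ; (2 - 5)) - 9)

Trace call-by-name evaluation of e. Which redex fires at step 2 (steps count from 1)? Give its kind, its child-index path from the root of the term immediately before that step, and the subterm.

Answer: delta at 0 : (2 - 5)

Trace:
step 0: ((let x = (\y.false) in (2 - 5)) - 9)
step 1: [let@0] ((2 - 5) - 9)
step 2: [delta@0] (-3 - 9)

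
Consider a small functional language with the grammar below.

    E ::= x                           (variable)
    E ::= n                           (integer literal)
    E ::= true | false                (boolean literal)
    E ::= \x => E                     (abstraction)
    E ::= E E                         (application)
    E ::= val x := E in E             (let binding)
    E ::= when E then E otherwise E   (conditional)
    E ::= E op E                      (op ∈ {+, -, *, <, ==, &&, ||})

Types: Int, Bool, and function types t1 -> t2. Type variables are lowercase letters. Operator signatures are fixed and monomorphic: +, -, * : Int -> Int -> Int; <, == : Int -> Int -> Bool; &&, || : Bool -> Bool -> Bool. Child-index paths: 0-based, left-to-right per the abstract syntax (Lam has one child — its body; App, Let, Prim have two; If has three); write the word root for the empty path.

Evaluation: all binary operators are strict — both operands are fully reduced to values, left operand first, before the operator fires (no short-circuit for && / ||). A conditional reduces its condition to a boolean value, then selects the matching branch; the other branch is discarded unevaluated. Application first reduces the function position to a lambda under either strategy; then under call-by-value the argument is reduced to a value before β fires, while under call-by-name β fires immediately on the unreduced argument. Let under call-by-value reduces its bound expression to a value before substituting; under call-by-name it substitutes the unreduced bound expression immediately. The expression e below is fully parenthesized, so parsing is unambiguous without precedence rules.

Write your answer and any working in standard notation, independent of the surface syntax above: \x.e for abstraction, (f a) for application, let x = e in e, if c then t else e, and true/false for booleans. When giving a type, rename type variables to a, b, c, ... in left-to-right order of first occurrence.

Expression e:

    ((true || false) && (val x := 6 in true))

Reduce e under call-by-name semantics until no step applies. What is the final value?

Trace:
step 0: ((true || false) && (let x = 6 in true))
step 1: [delta@0] (true && (let x = 6 in true))
step 2: [let@1] (true && true)
step 3: [delta@root] true

Answer: true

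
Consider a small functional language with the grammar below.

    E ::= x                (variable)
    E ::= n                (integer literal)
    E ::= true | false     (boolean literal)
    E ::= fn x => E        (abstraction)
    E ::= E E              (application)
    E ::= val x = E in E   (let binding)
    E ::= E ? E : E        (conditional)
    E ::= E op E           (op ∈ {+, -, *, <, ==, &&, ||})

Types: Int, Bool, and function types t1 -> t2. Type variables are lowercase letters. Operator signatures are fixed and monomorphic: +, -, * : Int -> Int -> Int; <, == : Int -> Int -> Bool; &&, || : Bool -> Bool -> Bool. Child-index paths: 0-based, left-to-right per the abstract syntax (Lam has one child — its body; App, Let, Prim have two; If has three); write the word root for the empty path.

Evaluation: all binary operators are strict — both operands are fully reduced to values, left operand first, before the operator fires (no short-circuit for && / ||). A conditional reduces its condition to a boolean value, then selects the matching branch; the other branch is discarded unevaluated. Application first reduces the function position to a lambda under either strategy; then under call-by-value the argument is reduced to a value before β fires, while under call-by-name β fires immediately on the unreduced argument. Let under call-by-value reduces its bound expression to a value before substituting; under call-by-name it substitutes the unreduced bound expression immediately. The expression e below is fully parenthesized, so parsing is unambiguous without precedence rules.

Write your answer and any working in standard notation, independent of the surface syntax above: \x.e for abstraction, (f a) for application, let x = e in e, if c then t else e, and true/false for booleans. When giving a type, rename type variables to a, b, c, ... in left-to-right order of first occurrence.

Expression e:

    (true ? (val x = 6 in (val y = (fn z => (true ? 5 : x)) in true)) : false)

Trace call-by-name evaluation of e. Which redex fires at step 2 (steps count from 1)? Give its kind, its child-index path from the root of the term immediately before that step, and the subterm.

Answer: let at root : (let x = 6 in (let y = (\z.(if true then 5 else x)) in true))

Derivation:
step 0: (if true then (let x = 6 in (let y = (\z.(if true then 5 else x)) in true)) else false)
step 1: [if@root] (let x = 6 in (let y = (\z.(if true then 5 else x)) in true))
step 2: [let@root] (let y = (\z.(if true then 5 else 6)) in true)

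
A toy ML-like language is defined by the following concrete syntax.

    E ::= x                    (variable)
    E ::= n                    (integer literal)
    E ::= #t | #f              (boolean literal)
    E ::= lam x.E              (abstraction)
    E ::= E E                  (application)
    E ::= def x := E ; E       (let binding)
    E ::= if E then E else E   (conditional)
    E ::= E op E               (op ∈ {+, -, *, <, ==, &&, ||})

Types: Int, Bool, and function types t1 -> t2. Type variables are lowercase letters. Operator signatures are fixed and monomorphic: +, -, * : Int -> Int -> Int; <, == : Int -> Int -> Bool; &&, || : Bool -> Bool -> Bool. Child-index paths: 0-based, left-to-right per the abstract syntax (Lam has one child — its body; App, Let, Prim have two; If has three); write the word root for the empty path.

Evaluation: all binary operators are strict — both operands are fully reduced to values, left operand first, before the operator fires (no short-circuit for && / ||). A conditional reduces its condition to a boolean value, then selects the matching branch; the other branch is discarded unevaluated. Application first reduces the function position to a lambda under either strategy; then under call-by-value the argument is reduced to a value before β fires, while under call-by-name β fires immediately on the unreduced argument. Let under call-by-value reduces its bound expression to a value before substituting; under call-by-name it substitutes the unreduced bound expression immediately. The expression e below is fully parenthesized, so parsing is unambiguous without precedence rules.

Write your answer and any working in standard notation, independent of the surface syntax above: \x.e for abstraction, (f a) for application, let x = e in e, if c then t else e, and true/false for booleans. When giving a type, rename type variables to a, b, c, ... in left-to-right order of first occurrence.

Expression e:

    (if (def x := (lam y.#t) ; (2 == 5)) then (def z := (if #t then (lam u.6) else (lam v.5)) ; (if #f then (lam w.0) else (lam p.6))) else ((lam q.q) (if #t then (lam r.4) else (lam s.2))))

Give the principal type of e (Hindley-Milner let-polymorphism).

Answer: a -> Int

Working:
\y._ : a -> Bool
let x : forall. a -> Bool
  unify Int ~ Int
  unify Int ~ Int
  unify Bool ~ Bool
  unify Bool ~ Bool
\u._ : b -> Int
\v._ : c -> Int
  unify b -> Int ~ c -> Int
  unify b ~ c
  unify Int ~ Int
let z : forall. c -> Int
  unify Bool ~ Bool
\w._ : d -> Int
\p._ : e -> Int
  unify d -> Int ~ e -> Int
  unify d ~ e
  unify Int ~ Int
q : f
\q._ : f -> f
  unify Bool ~ Bool
\r._ : g -> Int
\s._ : h -> Int
  unify g -> Int ~ h -> Int
  unify g ~ h
  unify Int ~ Int
  unify f -> f ~ (h -> Int) -> i
  unify f ~ h -> Int
  unify h -> Int ~ i
_ _ : h -> Int
  unify e -> Int ~ h -> Int
  unify e ~ h
  unify Int ~ Int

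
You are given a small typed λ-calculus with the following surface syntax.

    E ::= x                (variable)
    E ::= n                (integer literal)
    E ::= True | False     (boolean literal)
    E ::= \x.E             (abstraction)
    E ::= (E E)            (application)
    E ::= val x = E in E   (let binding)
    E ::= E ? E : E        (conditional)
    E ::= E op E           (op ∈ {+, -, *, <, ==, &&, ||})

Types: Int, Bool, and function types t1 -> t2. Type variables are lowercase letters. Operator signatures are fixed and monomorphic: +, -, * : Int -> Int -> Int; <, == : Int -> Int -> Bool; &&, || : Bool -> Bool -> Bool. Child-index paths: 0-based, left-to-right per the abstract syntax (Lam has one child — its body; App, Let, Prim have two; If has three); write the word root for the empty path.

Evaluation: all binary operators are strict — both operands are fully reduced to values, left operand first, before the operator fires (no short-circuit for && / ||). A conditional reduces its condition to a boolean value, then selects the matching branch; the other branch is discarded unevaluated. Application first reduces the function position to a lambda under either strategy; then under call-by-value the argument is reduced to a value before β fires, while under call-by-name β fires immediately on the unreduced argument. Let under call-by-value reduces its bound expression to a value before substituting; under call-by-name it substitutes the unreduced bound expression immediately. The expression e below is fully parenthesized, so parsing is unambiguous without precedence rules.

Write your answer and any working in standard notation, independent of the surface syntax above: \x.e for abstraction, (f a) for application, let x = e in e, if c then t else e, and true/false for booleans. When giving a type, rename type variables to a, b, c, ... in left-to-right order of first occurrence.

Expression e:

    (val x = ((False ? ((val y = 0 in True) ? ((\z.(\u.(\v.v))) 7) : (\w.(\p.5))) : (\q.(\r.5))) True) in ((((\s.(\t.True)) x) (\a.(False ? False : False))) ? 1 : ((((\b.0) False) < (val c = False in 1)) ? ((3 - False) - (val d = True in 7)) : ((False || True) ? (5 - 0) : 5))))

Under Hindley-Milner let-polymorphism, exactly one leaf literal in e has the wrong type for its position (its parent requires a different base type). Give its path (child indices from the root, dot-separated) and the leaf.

Answer: 1.2.1.0.1 : false

Trace:
  unify Bool ~ Bool
let y : Int
  unify Bool ~ Bool
v : c
\v._ : c -> c
\u._ : b -> c -> c
\z._ : a -> b -> c -> c
  unify a -> b -> c -> c ~ Int -> d
  unify a ~ Int
  unify b -> c -> c ~ d
_ _ : b -> c -> c
\p._ : f -> Int
\w._ : e -> f -> Int
  unify b -> c -> c ~ e -> f -> Int
  unify b ~ e
  unify c -> c ~ f -> Int
  unify c ~ f
  unify f ~ Int
\r._ : h -> Int
\q._ : g -> h -> Int
  unify e -> Int -> Int ~ g -> h -> Int
  unify e ~ g
  unify Int -> Int ~ h -> Int
  unify Int ~ h
  unify Int ~ Int
  unify g -> Int -> Int ~ Bool -> i
  unify g ~ Bool
  unify Int -> Int ~ i
_ _ : Int -> Int
let x : Int -> Int
\t._ : k -> Bool
\s._ : j -> k -> Bool
x : Int -> Int
  unify j -> k -> Bool ~ (Int -> Int) -> l
  unify j ~ Int -> Int
  unify k -> Bool ~ l
_ _ : k -> Bool
  unify Bool ~ Bool
  unify Bool ~ Bool
\a._ : m -> Bool
  unify k -> Bool ~ (m -> Bool) -> n
  unify k ~ m -> Bool
  unify Bool ~ n
_ _ : Bool
  unify Bool ~ Bool
\b._ : o -> Int
  unify o -> Int ~ Bool -> p
  unify o ~ Bool
  unify Int ~ p
_ _ : Int
  unify Int ~ Int
let c : Bool
  unify Int ~ Int
  unify Bool ~ Bool
  unify Int ~ Int
  unify Bool ~ Int
  FAIL: mismatch Bool ~ Int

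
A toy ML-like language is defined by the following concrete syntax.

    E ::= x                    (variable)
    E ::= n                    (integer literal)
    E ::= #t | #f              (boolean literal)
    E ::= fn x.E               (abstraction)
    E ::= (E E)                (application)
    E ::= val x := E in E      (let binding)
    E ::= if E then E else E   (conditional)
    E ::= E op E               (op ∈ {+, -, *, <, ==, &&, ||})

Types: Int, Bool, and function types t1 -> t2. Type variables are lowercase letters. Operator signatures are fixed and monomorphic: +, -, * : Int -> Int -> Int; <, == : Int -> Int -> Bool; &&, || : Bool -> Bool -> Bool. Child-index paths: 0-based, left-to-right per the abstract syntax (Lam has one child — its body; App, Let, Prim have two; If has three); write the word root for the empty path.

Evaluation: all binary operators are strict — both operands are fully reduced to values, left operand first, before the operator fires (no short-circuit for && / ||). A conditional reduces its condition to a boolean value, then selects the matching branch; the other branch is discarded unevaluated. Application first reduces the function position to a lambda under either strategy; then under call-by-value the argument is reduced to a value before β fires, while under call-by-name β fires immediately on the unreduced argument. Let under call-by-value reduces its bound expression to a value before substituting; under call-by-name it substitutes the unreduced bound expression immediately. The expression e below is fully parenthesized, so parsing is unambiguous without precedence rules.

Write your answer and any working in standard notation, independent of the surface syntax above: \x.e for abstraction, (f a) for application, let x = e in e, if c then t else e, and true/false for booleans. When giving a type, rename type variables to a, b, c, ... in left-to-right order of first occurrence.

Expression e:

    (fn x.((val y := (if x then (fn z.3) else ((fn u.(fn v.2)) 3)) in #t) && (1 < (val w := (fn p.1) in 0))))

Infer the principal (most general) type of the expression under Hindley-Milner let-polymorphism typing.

Derivation:
x : a
  unify a ~ Bool
\z._ : b -> Int
\v._ : d -> Int
\u._ : c -> d -> Int
  unify c -> d -> Int ~ Int -> e
  unify c ~ Int
  unify d -> Int ~ e
_ _ : d -> Int
  unify b -> Int ~ d -> Int
  unify b ~ d
  unify Int ~ Int
let y : forall. d -> Int
  unify Bool ~ Bool
  unify Int ~ Int
\p._ : f -> Int
let w : forall. f -> Int
  unify Int ~ Int
  unify Bool ~ Bool
\x._ : Bool -> Bool

Answer: Bool -> Bool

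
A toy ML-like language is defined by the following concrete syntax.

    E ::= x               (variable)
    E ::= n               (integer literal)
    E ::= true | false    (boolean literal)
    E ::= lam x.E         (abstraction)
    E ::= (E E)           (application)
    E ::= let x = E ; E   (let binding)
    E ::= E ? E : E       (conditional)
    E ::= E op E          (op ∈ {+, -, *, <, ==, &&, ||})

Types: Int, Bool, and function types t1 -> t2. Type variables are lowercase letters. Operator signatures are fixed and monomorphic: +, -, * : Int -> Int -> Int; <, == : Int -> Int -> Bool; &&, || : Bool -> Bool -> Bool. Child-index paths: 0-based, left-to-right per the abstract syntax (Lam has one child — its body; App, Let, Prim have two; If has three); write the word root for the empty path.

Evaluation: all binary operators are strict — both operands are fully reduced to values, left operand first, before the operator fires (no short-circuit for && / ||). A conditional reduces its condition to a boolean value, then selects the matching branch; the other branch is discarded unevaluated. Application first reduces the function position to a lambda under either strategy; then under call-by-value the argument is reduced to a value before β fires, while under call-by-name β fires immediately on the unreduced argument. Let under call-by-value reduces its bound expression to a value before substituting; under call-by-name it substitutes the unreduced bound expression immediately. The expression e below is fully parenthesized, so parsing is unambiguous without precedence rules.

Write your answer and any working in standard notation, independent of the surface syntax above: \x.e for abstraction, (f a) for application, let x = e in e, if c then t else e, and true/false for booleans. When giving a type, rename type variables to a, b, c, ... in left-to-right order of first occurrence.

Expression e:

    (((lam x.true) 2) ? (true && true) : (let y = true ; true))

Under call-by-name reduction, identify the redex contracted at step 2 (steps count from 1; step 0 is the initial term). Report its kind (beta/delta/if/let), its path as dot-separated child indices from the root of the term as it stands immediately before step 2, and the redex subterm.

Answer: if at root : (if true then (true && true) else (let y = true in true))

Derivation:
step 0: (if ((\x.true) 2) then (true && true) else (let y = true in true))
step 1: [beta@0] (if true then (true && true) else (let y = true in true))
step 2: [if@root] (true && true)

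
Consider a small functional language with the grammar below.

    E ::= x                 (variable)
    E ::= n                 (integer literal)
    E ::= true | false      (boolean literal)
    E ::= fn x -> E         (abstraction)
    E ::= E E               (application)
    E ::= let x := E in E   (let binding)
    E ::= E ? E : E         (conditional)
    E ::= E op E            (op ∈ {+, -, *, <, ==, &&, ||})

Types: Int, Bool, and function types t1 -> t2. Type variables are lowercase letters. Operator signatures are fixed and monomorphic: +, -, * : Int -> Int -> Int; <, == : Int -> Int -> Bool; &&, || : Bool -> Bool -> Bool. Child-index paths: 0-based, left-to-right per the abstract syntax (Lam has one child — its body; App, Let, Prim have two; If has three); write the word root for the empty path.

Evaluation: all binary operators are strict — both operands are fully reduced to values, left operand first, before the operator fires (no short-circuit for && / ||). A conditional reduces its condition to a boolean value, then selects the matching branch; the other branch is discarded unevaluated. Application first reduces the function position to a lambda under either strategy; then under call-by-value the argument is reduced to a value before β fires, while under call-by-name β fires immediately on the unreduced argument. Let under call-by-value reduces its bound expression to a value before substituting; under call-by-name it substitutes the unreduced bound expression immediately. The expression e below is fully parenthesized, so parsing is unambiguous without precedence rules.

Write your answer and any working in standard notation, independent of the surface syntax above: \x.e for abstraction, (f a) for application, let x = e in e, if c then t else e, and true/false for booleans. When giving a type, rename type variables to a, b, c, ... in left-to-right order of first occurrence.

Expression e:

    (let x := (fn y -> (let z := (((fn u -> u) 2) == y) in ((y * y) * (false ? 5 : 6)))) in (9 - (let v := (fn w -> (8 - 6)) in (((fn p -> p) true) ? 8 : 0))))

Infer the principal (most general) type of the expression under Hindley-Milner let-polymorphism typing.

Working:
u : b
\u._ : b -> b
  unify b -> b ~ Int -> c
  unify b ~ Int
  unify Int ~ c
_ _ : Int
  unify Int ~ Int
y : a
  unify a ~ Int
let z : Bool
y : Int
  unify Int ~ Int
y : Int
  unify Int ~ Int
  unify Int ~ Int
  unify Bool ~ Bool
  unify Int ~ Int
  unify Int ~ Int
\y._ : Int -> Int
let x : Int -> Int
  unify Int ~ Int
  unify Int ~ Int
  unify Int ~ Int
\w._ : d -> Int
let v : forall. d -> Int
p : e
\p._ : e -> e
  unify e -> e ~ Bool -> f
  unify e ~ Bool
  unify Bool ~ f
_ _ : Bool
  unify Bool ~ Bool
  unify Int ~ Int
  unify Int ~ Int

Answer: Int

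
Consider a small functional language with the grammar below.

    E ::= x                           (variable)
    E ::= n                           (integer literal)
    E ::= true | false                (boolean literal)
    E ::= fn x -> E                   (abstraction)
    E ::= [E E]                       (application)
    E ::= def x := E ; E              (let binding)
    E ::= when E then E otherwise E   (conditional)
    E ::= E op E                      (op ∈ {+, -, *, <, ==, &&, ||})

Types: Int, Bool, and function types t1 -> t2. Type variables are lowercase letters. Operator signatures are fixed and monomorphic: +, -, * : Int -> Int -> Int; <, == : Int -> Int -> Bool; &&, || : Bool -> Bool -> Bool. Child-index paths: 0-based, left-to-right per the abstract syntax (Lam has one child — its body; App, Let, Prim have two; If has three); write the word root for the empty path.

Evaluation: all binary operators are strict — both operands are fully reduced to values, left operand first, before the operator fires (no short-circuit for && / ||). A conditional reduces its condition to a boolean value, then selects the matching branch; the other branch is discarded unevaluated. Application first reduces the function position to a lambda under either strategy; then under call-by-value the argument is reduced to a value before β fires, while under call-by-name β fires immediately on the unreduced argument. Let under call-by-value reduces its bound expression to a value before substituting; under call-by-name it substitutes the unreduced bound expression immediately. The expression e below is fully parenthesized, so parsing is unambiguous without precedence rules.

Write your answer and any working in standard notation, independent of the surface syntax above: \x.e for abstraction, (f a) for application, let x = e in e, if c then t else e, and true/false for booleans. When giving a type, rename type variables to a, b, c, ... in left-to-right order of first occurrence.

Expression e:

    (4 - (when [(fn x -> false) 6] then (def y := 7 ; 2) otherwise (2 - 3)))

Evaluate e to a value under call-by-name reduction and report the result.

Working:
step 0: (4 - (if ((\x.false) 6) then (let y = 7 in 2) else (2 - 3)))
step 1: [beta@1.0] (4 - (if false then (let y = 7 in 2) else (2 - 3)))
step 2: [if@1] (4 - (2 - 3))
step 3: [delta@1] (4 - -1)
step 4: [delta@root] 5

Answer: 5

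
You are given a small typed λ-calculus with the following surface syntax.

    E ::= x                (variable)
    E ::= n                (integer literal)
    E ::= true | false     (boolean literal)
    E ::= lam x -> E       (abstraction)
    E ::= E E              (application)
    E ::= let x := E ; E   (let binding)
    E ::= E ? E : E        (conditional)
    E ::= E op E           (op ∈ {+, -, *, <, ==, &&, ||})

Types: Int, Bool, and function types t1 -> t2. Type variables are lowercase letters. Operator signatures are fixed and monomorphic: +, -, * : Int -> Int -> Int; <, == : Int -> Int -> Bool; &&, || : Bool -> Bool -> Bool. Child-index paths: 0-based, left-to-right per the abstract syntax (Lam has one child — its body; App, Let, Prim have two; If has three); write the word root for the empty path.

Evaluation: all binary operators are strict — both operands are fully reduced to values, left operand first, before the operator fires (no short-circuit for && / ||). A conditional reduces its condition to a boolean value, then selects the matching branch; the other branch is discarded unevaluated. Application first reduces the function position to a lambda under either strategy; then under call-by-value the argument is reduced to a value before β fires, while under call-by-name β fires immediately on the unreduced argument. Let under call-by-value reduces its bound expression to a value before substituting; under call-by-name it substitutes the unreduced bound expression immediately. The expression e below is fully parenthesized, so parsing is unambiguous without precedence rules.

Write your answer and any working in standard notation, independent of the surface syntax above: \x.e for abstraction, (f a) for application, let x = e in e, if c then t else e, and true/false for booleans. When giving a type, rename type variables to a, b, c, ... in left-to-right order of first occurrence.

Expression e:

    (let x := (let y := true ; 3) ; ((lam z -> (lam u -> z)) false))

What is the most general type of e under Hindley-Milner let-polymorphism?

Trace:
let y : Bool
let x : Int
z : a
\u._ : b -> a
\z._ : a -> b -> a
  unify a -> b -> a ~ Bool -> c
  unify a ~ Bool
  unify b -> Bool ~ c
_ _ : b -> Bool

Answer: a -> Bool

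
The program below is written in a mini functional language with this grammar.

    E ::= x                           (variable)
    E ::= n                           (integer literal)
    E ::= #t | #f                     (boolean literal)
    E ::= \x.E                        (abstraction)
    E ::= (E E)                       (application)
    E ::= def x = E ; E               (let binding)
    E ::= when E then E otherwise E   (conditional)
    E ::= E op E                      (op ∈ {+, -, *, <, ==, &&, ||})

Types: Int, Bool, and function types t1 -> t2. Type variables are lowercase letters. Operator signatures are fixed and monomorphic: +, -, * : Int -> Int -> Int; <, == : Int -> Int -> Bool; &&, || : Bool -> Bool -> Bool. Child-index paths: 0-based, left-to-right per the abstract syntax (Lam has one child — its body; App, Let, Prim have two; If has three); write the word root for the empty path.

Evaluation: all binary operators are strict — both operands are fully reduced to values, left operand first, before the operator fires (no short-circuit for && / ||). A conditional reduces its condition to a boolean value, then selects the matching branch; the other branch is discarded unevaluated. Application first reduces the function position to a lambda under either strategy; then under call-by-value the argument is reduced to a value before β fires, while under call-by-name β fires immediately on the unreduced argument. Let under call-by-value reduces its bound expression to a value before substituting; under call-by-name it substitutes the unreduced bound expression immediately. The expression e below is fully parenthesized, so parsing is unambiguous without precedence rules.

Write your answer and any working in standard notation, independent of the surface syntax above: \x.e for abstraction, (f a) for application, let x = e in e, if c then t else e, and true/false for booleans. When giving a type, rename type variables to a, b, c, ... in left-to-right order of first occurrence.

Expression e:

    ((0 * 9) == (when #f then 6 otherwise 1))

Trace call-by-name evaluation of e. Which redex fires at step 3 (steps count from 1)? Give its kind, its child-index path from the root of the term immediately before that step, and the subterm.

Answer: delta at root : (0 == 1)

Working:
step 0: ((0 * 9) == (if false then 6 else 1))
step 1: [delta@0] (0 == (if false then 6 else 1))
step 2: [if@1] (0 == 1)
step 3: [delta@root] false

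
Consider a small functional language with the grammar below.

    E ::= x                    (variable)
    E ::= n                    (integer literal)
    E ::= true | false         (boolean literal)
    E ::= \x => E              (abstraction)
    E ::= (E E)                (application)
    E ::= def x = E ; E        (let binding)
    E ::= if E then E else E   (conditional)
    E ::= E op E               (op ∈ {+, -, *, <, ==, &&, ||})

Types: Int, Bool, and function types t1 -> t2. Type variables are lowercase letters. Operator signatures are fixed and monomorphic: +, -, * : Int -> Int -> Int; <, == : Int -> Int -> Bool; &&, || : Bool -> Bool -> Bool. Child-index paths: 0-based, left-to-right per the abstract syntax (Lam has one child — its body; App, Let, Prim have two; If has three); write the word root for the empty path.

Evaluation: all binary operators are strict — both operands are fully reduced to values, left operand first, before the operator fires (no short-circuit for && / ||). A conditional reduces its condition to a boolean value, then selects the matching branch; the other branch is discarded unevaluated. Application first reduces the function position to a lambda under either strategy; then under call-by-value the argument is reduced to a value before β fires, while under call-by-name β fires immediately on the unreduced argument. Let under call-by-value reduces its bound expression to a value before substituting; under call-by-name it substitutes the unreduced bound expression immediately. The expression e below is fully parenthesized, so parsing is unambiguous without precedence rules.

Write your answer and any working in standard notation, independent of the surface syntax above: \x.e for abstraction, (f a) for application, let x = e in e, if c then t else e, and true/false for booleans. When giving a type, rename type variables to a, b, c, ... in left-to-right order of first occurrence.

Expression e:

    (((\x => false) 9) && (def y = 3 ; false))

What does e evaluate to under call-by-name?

Answer: false

Working:
step 0: (((\x.false) 9) && (let y = 3 in false))
step 1: [beta@0] (false && (let y = 3 in false))
step 2: [let@1] (false && false)
step 3: [delta@root] false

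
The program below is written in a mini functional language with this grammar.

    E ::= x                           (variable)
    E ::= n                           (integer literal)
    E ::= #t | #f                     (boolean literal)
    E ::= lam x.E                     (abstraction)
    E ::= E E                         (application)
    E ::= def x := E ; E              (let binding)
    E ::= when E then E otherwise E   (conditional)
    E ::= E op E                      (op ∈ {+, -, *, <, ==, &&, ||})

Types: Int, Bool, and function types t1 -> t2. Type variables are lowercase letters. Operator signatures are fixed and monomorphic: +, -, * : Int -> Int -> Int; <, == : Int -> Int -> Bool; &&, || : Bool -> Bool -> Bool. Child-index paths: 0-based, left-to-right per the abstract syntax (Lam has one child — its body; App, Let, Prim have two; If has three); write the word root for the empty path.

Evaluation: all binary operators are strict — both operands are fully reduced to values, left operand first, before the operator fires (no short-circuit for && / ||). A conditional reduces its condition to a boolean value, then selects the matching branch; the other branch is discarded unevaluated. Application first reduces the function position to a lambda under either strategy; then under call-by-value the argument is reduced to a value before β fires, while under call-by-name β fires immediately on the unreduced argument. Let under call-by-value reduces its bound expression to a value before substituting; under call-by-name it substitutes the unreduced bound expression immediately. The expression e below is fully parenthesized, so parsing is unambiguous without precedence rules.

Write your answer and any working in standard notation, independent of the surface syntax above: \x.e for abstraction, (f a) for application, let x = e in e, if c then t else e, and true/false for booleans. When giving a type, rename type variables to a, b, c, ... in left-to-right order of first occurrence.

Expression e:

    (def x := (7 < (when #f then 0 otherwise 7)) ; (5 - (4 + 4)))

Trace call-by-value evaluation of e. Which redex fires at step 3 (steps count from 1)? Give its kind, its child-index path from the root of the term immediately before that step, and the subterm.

Answer: let at root : (let x = false in (5 - (4 + 4)))

Working:
step 0: (let x = (7 < (if false then 0 else 7)) in (5 - (4 + 4)))
step 1: [if@0.1] (let x = (7 < 7) in (5 - (4 + 4)))
step 2: [delta@0] (let x = false in (5 - (4 + 4)))
step 3: [let@root] (5 - (4 + 4))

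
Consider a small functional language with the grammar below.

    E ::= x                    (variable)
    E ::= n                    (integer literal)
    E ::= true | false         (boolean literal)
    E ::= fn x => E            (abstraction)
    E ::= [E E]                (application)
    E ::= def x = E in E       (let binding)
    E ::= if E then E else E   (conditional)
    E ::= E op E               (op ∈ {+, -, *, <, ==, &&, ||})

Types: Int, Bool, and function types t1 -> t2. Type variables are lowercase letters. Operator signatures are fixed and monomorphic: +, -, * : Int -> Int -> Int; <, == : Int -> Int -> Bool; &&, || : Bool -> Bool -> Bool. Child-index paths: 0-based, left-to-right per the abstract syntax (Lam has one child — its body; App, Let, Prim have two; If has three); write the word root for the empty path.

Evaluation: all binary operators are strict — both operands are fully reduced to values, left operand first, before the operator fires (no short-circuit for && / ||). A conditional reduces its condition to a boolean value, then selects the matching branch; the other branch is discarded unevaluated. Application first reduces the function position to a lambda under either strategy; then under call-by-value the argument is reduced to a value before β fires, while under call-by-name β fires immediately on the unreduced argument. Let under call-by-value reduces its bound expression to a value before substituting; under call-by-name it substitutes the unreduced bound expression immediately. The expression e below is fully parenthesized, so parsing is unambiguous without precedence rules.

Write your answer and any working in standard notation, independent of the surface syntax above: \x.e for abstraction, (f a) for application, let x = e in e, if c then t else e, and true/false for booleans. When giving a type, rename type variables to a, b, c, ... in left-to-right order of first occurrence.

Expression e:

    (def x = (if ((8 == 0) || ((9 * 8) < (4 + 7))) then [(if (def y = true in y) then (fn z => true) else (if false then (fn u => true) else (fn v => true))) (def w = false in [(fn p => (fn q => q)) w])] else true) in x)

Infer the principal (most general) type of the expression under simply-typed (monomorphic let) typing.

Trace:
  unify Int ~ Int
  unify Int ~ Int
  unify Bool ~ Bool
  unify Int ~ Int
  unify Int ~ Int
  unify Int ~ Int
  unify Int ~ Int
  unify Int ~ Int
  unify Int ~ Int
  unify Bool ~ Bool
  unify Bool ~ Bool
let y : Bool
y : Bool
  unify Bool ~ Bool
\z._ : a -> Bool
  unify Bool ~ Bool
\u._ : b -> Bool
\v._ : c -> Bool
  unify b -> Bool ~ c -> Bool
  unify b ~ c
  unify Bool ~ Bool
  unify a -> Bool ~ c -> Bool
  unify a ~ c
  unify Bool ~ Bool
let w : Bool
q : e
\q._ : e -> e
\p._ : d -> e -> e
w : Bool
  unify d -> e -> e ~ Bool -> f
  unify d ~ Bool
  unify e -> e ~ f
_ _ : e -> e
  unify c -> Bool ~ (e -> e) -> g
  unify c ~ e -> e
  unify Bool ~ g
_ _ : Bool
  unify Bool ~ Bool
let x : Bool
x : Bool

Answer: Bool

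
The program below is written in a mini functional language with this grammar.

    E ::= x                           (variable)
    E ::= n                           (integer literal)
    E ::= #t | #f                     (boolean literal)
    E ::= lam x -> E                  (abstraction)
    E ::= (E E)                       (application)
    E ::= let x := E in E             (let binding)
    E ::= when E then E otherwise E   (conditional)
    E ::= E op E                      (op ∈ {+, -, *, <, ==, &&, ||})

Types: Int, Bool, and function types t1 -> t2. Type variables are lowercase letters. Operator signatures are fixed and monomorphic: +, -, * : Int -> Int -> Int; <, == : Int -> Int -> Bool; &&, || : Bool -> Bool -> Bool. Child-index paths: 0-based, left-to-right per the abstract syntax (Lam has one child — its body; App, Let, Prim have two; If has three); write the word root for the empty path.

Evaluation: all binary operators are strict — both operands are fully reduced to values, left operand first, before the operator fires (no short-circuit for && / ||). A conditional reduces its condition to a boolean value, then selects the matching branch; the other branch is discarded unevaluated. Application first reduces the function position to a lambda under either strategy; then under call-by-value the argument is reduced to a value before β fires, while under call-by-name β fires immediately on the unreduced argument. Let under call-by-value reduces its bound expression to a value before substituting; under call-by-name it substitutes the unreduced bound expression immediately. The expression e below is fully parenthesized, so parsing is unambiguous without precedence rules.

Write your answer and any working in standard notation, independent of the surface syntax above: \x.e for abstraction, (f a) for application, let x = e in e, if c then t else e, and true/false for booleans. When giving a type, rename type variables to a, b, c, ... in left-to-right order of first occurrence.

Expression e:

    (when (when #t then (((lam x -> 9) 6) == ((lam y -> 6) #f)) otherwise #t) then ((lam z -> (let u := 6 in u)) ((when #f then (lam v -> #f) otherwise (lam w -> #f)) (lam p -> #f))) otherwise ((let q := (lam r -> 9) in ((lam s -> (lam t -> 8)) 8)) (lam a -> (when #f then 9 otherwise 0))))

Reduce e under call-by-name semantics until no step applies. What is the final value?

Answer: 8

Trace:
step 0: (if (if true then (((\x.9) 6) == ((\y.6) false)) else true) then ((\z.(let u = 6 in u)) ((if false then (\v.false) else (\w.false)) (\p.false))) else ((let q = (\r.9) in ((\s.(\t.8)) 8)) (\a.(if false then 9 else 0))))
step 1: [if@0] (if (((\x.9) 6) == ((\y.6) false)) then ((\z.(let u = 6 in u)) ((if false then (\v.false) else (\w.false)) (\p.false))) else ((let q = (\r.9) in ((\s.(\t.8)) 8)) (\a.(if false then 9 else 0))))
step 2: [beta@0.0] (if (9 == ((\y.6) false)) then ((\z.(let u = 6 in u)) ((if false then (\v.false) else (\w.false)) (\p.false))) else ((let q = (\r.9) in ((\s.(\t.8)) 8)) (\a.(if false then 9 else 0))))
step 3: [beta@0.1] (if (9 == 6) then ((\z.(let u = 6 in u)) ((if false then (\v.false) else (\w.false)) (\p.false))) else ((let q = (\r.9) in ((\s.(\t.8)) 8)) (\a.(if false then 9 else 0))))
step 4: [delta@0] (if false then ((\z.(let u = 6 in u)) ((if false then (\v.false) else (\w.false)) (\p.false))) else ((let q = (\r.9) in ((\s.(\t.8)) 8)) (\a.(if false then 9 else 0))))
step 5: [if@root] ((let q = (\r.9) in ((\s.(\t.8)) 8)) (\a.(if false then 9 else 0)))
step 6: [let@0] (((\s.(\t.8)) 8) (\a.(if false then 9 else 0)))
step 7: [beta@0] ((\t.8) (\a.(if false then 9 else 0)))
step 8: [beta@root] 8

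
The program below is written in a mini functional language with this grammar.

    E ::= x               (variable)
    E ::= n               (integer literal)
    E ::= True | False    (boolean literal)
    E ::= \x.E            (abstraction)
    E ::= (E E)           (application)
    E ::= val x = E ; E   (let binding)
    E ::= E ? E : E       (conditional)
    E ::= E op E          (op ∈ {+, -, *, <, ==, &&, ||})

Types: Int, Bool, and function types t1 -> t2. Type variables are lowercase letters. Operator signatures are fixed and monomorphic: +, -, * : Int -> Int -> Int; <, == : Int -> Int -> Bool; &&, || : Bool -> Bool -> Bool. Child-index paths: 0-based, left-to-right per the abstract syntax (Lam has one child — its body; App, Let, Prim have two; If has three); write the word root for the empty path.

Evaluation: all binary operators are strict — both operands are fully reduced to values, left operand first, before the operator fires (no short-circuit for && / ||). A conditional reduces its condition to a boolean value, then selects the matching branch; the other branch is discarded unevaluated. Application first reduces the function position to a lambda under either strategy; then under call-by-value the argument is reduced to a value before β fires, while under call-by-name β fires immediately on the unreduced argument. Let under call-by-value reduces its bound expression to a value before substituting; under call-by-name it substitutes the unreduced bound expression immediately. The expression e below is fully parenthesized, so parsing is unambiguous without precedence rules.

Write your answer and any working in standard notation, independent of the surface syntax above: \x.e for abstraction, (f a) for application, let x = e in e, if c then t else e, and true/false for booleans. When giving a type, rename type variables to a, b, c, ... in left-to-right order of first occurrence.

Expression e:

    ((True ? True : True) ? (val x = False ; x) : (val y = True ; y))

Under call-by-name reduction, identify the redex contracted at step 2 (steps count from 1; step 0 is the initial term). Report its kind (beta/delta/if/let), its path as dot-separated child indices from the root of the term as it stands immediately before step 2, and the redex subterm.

Answer: if at root : (if true then (let x = false in x) else (let y = true in y))

Trace:
step 0: (if (if true then true else true) then (let x = false in x) else (let y = true in y))
step 1: [if@0] (if true then (let x = false in x) else (let y = true in y))
step 2: [if@root] (let x = false in x)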